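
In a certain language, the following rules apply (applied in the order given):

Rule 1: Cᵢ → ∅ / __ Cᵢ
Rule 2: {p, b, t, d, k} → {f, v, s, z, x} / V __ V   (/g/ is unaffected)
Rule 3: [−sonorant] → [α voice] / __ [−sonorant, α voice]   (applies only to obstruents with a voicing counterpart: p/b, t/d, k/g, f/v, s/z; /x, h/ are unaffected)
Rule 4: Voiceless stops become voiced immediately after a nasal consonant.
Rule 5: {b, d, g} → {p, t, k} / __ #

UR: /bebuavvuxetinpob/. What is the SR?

Rule 1 (degemination): /vv/ is a geminate; the first /v/ deletes. /bebuavvuxetinpob/ → bebuavuxetinpob.
Rule 2 (intervocalic spirantization): /b/ is a stop between vowels /e/ and /u/, so it spirantizes to the fricative [v]. /t/ is a stop between vowels /e/ and /i/, so it spirantizes to the fricative [s]. /bebuavuxetinpob/ → bevuavuxesinpob.
Rule 3 (regressive voicing assimilation): no segment meets the environment; /bevuavuxesinpob/ is unchanged.
Rule 4 (post-nasal voicing): /p/ is a voiceless stop immediately after the nasal /n/, so it voices to [b]. /bevuavuxesinpob/ → bevuavuxesinbob.
Rule 5 (final devoicing): /b/ is a voiced stop in word-final position, so it devoices to [p]. /bevuavuxesinbob/ → bevuavuxesinbop.

bevuavuxesinbop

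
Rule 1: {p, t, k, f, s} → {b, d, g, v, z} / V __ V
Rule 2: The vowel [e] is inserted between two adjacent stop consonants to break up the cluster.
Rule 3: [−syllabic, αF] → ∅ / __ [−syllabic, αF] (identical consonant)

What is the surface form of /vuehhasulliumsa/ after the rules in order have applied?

vuehazuliumsa

Rule 1 (intervocalic voicing): /s/ is a voiceless obstruent between vowels /a/ and /u/, so it voices to [z]. /vuehhasulliumsa/ → vuehhazulliumsa.
Rule 2 (stop-cluster e-epenthesis): no segment meets the environment; /vuehhazulliumsa/ is unchanged.
Rule 3 (degemination): /hh/ is a geminate; the first /h/ deletes. /ll/ is a geminate; the first /l/ deletes. /vuehhazulliumsa/ → vuehazuliumsa.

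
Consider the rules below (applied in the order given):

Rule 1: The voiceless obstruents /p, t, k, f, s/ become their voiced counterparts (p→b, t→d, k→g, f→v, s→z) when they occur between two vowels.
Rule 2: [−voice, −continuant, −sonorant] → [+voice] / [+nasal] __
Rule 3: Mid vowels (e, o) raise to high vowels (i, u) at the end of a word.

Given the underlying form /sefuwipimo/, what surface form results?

Rule 1 (intervocalic voicing): /f/ is a voiceless obstruent between vowels /e/ and /u/, so it voices to [v]. /p/ is a voiceless obstruent between vowels /i/ and /i/, so it voices to [b]. /sefuwipimo/ → sevuwibimo.
Rule 2 (post-nasal voicing): no segment meets the environment; /sevuwibimo/ is unchanged.
Rule 3 (final vowel raising): /o/ is a mid vowel in word-final position, so it raises to [u]. /sevuwibimo/ → sevuwibimu.

sevuwibimu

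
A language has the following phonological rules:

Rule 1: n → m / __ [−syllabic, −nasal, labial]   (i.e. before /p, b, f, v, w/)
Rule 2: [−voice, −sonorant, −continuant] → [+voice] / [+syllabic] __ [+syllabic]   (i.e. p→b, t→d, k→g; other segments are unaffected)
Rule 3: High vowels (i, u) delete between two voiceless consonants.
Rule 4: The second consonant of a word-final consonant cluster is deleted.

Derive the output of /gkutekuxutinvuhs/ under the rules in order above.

gkudeguxudimvuh

Rule 1 (nasal place assimilation): /n/ precedes the labial consonant /v/, so it assimilates in place to [m]. /gkutekuxutinvuhs/ → gkutekuxutimvuhs.
Rule 2 (intervocalic voicing): /t/ is a voiceless stop between vowels /u/ and /e/, so it voices to [d]. /k/ is a voiceless stop between vowels /e/ and /u/, so it voices to [g]. /t/ is a voiceless stop between vowels /u/ and /i/, so it voices to [d]. /gkutekuxutimvuhs/ → gkudeguxudimvuhs.
Rule 3 (high vowel syncope): no segment meets the environment; /gkudeguxudimvuhs/ is unchanged.
Rule 4 (final cluster simplification): /s/ is the second consonant of a word-final cluster /hs/, so it deletes. /gkudeguxudimvuhs/ → gkudeguxudimvuh.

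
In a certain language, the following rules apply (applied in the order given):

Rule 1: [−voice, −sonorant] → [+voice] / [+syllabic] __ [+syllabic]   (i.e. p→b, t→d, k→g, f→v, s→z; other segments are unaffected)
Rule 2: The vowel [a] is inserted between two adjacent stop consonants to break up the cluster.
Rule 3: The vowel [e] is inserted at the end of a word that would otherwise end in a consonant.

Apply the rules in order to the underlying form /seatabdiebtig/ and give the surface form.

Rule 1 (intervocalic voicing): /t/ is a voiceless obstruent between vowels /a/ and /a/, so it voices to [d]. /seatabdiebtig/ → seadabdiebtig.
Rule 2 (stop-cluster a-epenthesis): /b/ and /d/ form a stop–stop cluster, so [a] is inserted between them. /b/ and /t/ form a stop–stop cluster, so [a] is inserted between them. /seadabdiebtig/ → seadabadiebatig.
Rule 3 (final e-epenthesis): the form ends in the consonant /g/, so [e] is inserted word-finally. /seadabadiebatig/ → seadabadiebatige.

seadabadiebatige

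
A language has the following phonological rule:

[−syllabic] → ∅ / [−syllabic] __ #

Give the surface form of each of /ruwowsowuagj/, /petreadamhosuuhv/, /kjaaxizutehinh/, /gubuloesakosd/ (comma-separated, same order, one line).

/ruwowsowuagj/: /j/ is the second consonant of a word-final cluster /gj/, so it deletes. → [ruwowsowuag].
/petreadamhosuuhv/: /v/ is the second consonant of a word-final cluster /hv/, so it deletes. → [petreadamhosuuh].
/kjaaxizutehinh/: /h/ is the second consonant of a word-final cluster /nh/, so it deletes. → [kjaaxizutehin].
/gubuloesakosd/: /d/ is the second consonant of a word-final cluster /sd/, so it deletes. → [gubuloesakos].

ruwowsowuag, petreadamhosuuh, kjaaxizutehin, gubuloesakos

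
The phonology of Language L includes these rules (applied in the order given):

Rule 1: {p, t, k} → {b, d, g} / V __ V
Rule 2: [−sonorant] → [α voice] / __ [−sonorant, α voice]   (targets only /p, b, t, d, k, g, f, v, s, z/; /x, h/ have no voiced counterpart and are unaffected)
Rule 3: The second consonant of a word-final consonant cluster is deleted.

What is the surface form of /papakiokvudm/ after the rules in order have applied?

pabagiogvud

Rule 1 (intervocalic voicing): /p/ is a voiceless stop between vowels /a/ and /a/, so it voices to [b]. /k/ is a voiceless stop between vowels /a/ and /i/, so it voices to [g]. /papakiokvudm/ → pabagiokvudm.
Rule 2 (regressive voicing assimilation): /k/ precedes the voiced obstruent /v/, so it voices to [g] by assimilation. /pabagiokvudm/ → pabagiogvudm.
Rule 3 (final cluster simplification): /m/ is the second consonant of a word-final cluster /dm/, so it deletes. /pabagiogvudm/ → pabagiogvud.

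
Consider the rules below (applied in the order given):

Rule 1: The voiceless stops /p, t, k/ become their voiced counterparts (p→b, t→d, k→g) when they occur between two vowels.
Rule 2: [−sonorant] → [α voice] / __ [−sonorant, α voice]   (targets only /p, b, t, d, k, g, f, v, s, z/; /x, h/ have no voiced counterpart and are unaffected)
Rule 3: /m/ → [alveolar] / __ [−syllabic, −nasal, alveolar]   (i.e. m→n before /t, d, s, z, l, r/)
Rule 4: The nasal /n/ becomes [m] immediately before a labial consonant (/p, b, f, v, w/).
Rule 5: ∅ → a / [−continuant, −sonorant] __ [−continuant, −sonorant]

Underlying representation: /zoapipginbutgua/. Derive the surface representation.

zoabibagimbudagua

Rule 1 (intervocalic voicing): /p/ is a voiceless stop between vowels /a/ and /i/, so it voices to [b]. /zoapipginbutgua/ → zoabipginbutgua.
Rule 2 (regressive voicing assimilation): /p/ precedes the voiced obstruent /g/, so it voices to [b] by assimilation. /t/ precedes the voiced obstruent /g/, so it voices to [d] by assimilation. /zoabipginbutgua/ → zoabibginbudgua.
Rule 3 (nasal place assimilation): no segment meets the environment; /zoabibginbudgua/ is unchanged.
Rule 4 (nasal place assimilation): /n/ precedes the labial consonant /b/, so it assimilates in place to [m]. /zoabibginbudgua/ → zoabibgimbudgua.
Rule 5 (stop-cluster a-epenthesis): /b/ and /g/ form a stop–stop cluster, so [a] is inserted between them. /d/ and /g/ form a stop–stop cluster, so [a] is inserted between them. /zoabibgimbudgua/ → zoabibagimbudagua.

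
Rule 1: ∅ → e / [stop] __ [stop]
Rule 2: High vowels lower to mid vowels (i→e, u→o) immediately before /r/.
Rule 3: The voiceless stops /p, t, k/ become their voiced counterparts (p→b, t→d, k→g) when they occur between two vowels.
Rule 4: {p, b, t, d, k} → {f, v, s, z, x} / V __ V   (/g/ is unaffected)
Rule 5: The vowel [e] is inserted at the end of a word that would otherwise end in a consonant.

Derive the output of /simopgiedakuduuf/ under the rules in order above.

simovegiezaguzuufe

Rule 1 (stop-cluster e-epenthesis): /p/ and /g/ form a stop–stop cluster, so [e] is inserted between them. /simopgiedakuduuf/ → simopegiedakuduuf.
Rule 2 (pre-rhotic lowering): no segment meets the environment; /simopegiedakuduuf/ is unchanged.
Rule 3 (intervocalic voicing): /p/ is a voiceless stop between vowels /o/ and /e/, so it voices to [b]. /k/ is a voiceless stop between vowels /a/ and /u/, so it voices to [g]. /simopegiedakuduuf/ → simobegiedaguduuf.
Rule 4 (intervocalic spirantization): /b/ is a stop between vowels /o/ and /e/, so it spirantizes to the fricative [v]. /d/ is a stop between vowels /e/ and /a/, so it spirantizes to the fricative [z]. /d/ is a stop between vowels /u/ and /u/, so it spirantizes to the fricative [z]. /simobegiedaguduuf/ → simovegiezaguzuuf.
Rule 5 (final e-epenthesis): the form ends in the consonant /f/, so [e] is inserted word-finally. /simovegiezaguzuuf/ → simovegiezaguzuufe.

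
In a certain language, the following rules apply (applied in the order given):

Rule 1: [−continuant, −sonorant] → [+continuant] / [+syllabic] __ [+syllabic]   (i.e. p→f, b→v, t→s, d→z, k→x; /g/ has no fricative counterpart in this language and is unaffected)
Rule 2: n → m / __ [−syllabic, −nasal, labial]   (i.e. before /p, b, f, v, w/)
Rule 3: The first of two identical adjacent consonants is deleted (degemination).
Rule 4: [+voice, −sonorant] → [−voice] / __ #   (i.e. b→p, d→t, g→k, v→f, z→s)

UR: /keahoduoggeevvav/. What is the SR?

keahozuogeevaf

Rule 1 (intervocalic spirantization): /d/ is a stop between vowels /o/ and /u/, so it spirantizes to the fricative [z]. /keahoduoggeevvav/ → keahozuoggeevvav.
Rule 2 (nasal place assimilation): no segment meets the environment; /keahozuoggeevvav/ is unchanged.
Rule 3 (degemination): /gg/ is a geminate; the first /g/ deletes. /vv/ is a geminate; the first /v/ deletes. /keahozuoggeevvav/ → keahozuogeevav.
Rule 4 (final devoicing): /v/ is a voiced obstruent in word-final position, so it devoices to [f]. /keahozuogeevav/ → keahozuogeevaf.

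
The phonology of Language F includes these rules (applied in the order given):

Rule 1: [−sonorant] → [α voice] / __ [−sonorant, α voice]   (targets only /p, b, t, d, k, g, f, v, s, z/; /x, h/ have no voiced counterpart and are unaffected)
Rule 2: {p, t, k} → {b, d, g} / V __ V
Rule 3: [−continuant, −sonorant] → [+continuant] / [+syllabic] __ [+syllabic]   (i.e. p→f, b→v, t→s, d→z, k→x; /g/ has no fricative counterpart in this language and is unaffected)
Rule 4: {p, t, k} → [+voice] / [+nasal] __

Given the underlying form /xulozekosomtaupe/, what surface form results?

Rule 1 (regressive voicing assimilation): no segment meets the environment; /xulozekosomtaupe/ is unchanged.
Rule 2 (intervocalic voicing): /k/ is a voiceless stop between vowels /e/ and /o/, so it voices to [g]. /p/ is a voiceless stop between vowels /u/ and /e/, so it voices to [b]. /xulozekosomtaupe/ → xulozegosomtaube.
Rule 3 (intervocalic spirantization): /b/ is a stop between vowels /u/ and /e/, so it spirantizes to the fricative [v]. /xulozegosomtaube/ → xulozegosomtauve.
Rule 4 (post-nasal voicing): /t/ is a voiceless stop immediately after the nasal /m/, so it voices to [d]. /xulozegosomtauve/ → xulozegosomdauve.

xulozegosomdauve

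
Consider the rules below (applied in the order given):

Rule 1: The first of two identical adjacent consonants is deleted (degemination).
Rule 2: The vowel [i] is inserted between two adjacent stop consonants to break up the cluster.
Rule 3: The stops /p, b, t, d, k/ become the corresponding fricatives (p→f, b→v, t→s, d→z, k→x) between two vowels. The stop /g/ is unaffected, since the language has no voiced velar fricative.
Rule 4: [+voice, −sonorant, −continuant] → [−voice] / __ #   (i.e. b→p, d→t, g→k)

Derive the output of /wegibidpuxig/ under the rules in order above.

wegivizifuxik

Rule 1 (degemination): no segment meets the environment; /wegibidpuxig/ is unchanged.
Rule 2 (stop-cluster i-epenthesis): /d/ and /p/ form a stop–stop cluster, so [i] is inserted between them. /wegibidpuxig/ → wegibidipuxig.
Rule 3 (intervocalic spirantization): /b/ is a stop between vowels /i/ and /i/, so it spirantizes to the fricative [v]. /d/ is a stop between vowels /i/ and /i/, so it spirantizes to the fricative [z]. /p/ is a stop between vowels /i/ and /u/, so it spirantizes to the fricative [f]. /wegibidipuxig/ → wegivizifuxig.
Rule 4 (final devoicing): /g/ is a voiced stop in word-final position, so it devoices to [k]. /wegivizifuxig/ → wegivizifuxik.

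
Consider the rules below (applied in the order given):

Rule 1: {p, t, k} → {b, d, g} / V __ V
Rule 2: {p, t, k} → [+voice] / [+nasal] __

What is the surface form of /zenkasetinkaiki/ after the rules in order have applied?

zengasedingaigi

Rule 1 (intervocalic voicing): /t/ is a voiceless stop between vowels /e/ and /i/, so it voices to [d]. /k/ is a voiceless stop between vowels /i/ and /i/, so it voices to [g]. /zenkasetinkaiki/ → zenkasedinkaigi.
Rule 2 (post-nasal voicing): /k/ is a voiceless stop immediately after the nasal /n/, so it voices to [g]. /k/ is a voiceless stop immediately after the nasal /n/, so it voices to [g]. /zenkasedinkaigi/ → zengasedingaigi.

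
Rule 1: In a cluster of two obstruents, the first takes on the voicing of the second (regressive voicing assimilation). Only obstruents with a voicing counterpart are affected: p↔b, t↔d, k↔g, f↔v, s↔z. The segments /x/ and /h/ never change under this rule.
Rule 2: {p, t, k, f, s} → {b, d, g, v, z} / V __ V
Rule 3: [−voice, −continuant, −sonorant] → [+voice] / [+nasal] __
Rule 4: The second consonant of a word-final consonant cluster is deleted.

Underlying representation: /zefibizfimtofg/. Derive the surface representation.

Rule 1 (regressive voicing assimilation): /z/ precedes the voiceless obstruent /f/, so it devoices to [s] by assimilation. /f/ precedes the voiced obstruent /g/, so it voices to [v] by assimilation. /zefibizfimtofg/ → zefibisfimtovg.
Rule 2 (intervocalic voicing): /f/ is a voiceless obstruent between vowels /e/ and /i/, so it voices to [v]. /zefibisfimtovg/ → zevibisfimtovg.
Rule 3 (post-nasal voicing): /t/ is a voiceless stop immediately after the nasal /m/, so it voices to [d]. /zevibisfimtovg/ → zevibisfimdovg.
Rule 4 (final cluster simplification): /g/ is the second consonant of a word-final cluster /vg/, so it deletes. /zevibisfimdovg/ → zevibisfimdov.

zevibisfimdov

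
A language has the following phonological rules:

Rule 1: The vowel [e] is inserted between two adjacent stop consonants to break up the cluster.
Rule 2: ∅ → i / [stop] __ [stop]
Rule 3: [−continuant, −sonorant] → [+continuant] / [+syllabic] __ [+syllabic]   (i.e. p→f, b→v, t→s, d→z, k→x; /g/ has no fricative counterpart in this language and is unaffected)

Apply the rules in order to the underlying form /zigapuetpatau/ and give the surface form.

Rule 1 (stop-cluster e-epenthesis): /t/ and /p/ form a stop–stop cluster, so [e] is inserted between them. /zigapuetpatau/ → zigapuetepatau.
Rule 2 (stop-cluster i-epenthesis): no segment meets the environment; /zigapuetepatau/ is unchanged.
Rule 3 (intervocalic spirantization): /p/ is a stop between vowels /a/ and /u/, so it spirantizes to the fricative [f]. /t/ is a stop between vowels /e/ and /e/, so it spirantizes to the fricative [s]. /p/ is a stop between vowels /e/ and /a/, so it spirantizes to the fricative [f]. /t/ is a stop between vowels /a/ and /a/, so it spirantizes to the fricative [s]. /zigapuetepatau/ → zigafuesefasau.

zigafuesefasau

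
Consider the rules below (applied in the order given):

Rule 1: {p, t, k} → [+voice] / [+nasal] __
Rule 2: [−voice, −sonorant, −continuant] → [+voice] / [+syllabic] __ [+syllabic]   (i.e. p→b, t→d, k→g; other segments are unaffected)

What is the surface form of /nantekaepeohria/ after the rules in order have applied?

Rule 1 (post-nasal voicing): /t/ is a voiceless stop immediately after the nasal /n/, so it voices to [d]. /nantekaepeohria/ → nandekaepeohria.
Rule 2 (intervocalic voicing): /k/ is a voiceless stop between vowels /e/ and /a/, so it voices to [g]. /p/ is a voiceless stop between vowels /e/ and /e/, so it voices to [b]. /nandekaepeohria/ → nandegaebeohria.

nandegaebeohria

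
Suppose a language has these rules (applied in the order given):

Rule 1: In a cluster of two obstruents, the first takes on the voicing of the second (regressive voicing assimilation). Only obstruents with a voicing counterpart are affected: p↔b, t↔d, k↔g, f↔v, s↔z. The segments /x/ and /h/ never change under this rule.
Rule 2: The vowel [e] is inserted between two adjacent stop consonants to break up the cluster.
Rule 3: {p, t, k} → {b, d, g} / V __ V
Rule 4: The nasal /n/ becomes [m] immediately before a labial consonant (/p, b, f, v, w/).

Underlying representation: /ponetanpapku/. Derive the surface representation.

ponedampabegu

Rule 1 (regressive voicing assimilation): no segment meets the environment; /ponetanpapku/ is unchanged.
Rule 2 (stop-cluster e-epenthesis): /p/ and /k/ form a stop–stop cluster, so [e] is inserted between them. /ponetanpapku/ → ponetanpapeku.
Rule 3 (intervocalic voicing): /t/ is a voiceless stop between vowels /e/ and /a/, so it voices to [d]. /p/ is a voiceless stop between vowels /a/ and /e/, so it voices to [b]. /k/ is a voiceless stop between vowels /e/ and /u/, so it voices to [g]. /ponetanpapeku/ → ponedanpabegu.
Rule 4 (nasal place assimilation): /n/ precedes the labial consonant /p/, so it assimilates in place to [m]. /ponedanpabegu/ → ponedampabegu.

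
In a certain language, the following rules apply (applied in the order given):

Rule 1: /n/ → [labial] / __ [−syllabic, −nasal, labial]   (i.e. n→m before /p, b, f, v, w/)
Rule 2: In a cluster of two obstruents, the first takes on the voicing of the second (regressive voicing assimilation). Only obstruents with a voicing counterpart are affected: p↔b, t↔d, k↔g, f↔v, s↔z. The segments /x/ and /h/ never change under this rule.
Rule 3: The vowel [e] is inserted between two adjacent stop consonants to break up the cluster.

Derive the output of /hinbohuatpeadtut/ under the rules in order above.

Rule 1 (nasal place assimilation): /n/ precedes the labial consonant /b/, so it assimilates in place to [m]. /hinbohuatpeadtut/ → himbohuatpeadtut.
Rule 2 (regressive voicing assimilation): /d/ precedes the voiceless obstruent /t/, so it devoices to [t] by assimilation. /himbohuatpeadtut/ → himbohuatpeattut.
Rule 3 (stop-cluster e-epenthesis): /t/ and /p/ form a stop–stop cluster, so [e] is inserted between them. /t/ and /t/ form a stop–stop cluster, so [e] is inserted between them. /himbohuatpeattut/ → himbohuatepeatetut.

himbohuatepeatetut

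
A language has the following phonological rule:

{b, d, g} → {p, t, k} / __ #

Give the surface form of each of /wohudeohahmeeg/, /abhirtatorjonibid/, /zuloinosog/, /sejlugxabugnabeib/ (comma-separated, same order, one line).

/wohudeohahmeeg/: /g/ is a voiced stop in word-final position, so it devoices to [k]. → [wohudeohahmeek].
/abhirtatorjonibid/: /d/ is a voiced stop in word-final position, so it devoices to [t]. → [abhirtatorjonibit].
/zuloinosog/: /g/ is a voiced stop in word-final position, so it devoices to [k]. → [zuloinosok].
/sejlugxabugnabeib/: /b/ is a voiced stop in word-final position, so it devoices to [p]. → [sejlugxabugnabeip].

wohudeohahmeek, abhirtatorjonibit, zuloinosok, sejlugxabugnabeip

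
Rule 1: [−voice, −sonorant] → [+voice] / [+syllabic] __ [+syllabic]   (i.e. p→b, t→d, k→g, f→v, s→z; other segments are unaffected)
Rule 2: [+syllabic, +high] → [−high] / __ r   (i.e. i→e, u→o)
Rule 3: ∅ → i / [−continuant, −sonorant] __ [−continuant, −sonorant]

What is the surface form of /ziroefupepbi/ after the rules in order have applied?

Rule 1 (intervocalic voicing): /f/ is a voiceless obstruent between vowels /e/ and /u/, so it voices to [v]. /p/ is a voiceless obstruent between vowels /u/ and /e/, so it voices to [b]. /ziroefupepbi/ → ziroevubepbi.
Rule 2 (pre-rhotic lowering): /i/ is a high vowel immediately before /r/, so it lowers to [e]. /ziroevubepbi/ → zeroevubepbi.
Rule 3 (stop-cluster i-epenthesis): /p/ and /b/ form a stop–stop cluster, so [i] is inserted between them. /zeroevubepbi/ → zeroevubepibi.

zeroevubepibi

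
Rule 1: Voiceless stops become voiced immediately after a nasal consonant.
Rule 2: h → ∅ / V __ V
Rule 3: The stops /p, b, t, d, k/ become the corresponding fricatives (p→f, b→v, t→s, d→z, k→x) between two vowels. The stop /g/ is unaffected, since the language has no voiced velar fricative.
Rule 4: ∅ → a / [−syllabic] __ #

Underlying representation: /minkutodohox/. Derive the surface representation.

Rule 1 (post-nasal voicing): /k/ is a voiceless stop immediately after the nasal /n/, so it voices to [g]. /minkutodohox/ → mingutodohox.
Rule 2 (intervocalic h-deletion): /h/ occurs between vowels /o/ and /o/, so it deletes. /mingutodohox/ → mingutodoox.
Rule 3 (intervocalic spirantization): /t/ is a stop between vowels /u/ and /o/, so it spirantizes to the fricative [s]. /d/ is a stop between vowels /o/ and /o/, so it spirantizes to the fricative [z]. /mingutodoox/ → mingusozoox.
Rule 4 (final a-epenthesis): the form ends in the consonant /x/, so [a] is inserted word-finally. /mingusozoox/ → mingusozooxa.

mingusozooxa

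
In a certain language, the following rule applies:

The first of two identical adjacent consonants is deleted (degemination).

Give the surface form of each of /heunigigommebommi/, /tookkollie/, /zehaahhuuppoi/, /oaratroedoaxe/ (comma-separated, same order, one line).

heunigigomebomi, tookolie, zehaahuupoi, oaratroedoaxe

/heunigigommebommi/: /mm/ is a geminate; the first /m/ deletes. /mm/ is a geminate; the first /m/ deletes. → [heunigigomebomi].
/tookkollie/: /kk/ is a geminate; the first /k/ deletes. /ll/ is a geminate; the first /l/ deletes. → [tookolie].
/zehaahhuuppoi/: /hh/ is a geminate; the first /h/ deletes. /pp/ is a geminate; the first /p/ deletes. → [zehaahuupoi].
/oaratroedoaxe/: the rule's environment is not met; surfaces unchanged as [oaratroedoaxe].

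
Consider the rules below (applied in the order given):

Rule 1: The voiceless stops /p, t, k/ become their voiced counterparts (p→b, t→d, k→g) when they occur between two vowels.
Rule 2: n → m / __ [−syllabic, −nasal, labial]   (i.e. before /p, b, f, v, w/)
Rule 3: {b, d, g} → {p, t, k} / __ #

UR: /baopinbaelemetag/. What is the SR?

Rule 1 (intervocalic voicing): /p/ is a voiceless stop between vowels /o/ and /i/, so it voices to [b]. /t/ is a voiceless stop between vowels /e/ and /a/, so it voices to [d]. /baopinbaelemetag/ → baobinbaelemedag.
Rule 2 (nasal place assimilation): /n/ precedes the labial consonant /b/, so it assimilates in place to [m]. /baobinbaelemedag/ → baobimbaelemedag.
Rule 3 (final devoicing): /g/ is a voiced stop in word-final position, so it devoices to [k]. /baobimbaelemedag/ → baobimbaelemedak.

baobimbaelemedak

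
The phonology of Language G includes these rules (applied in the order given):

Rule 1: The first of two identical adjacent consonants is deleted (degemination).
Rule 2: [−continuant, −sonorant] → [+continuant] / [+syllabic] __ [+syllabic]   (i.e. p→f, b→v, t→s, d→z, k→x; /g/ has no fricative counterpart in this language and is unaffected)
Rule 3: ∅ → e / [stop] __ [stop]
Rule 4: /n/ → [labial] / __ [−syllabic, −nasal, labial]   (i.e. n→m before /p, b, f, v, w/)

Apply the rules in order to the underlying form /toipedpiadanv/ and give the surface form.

Rule 1 (degemination): no segment meets the environment; /toipedpiadanv/ is unchanged.
Rule 2 (intervocalic spirantization): /p/ is a stop between vowels /i/ and /e/, so it spirantizes to the fricative [f]. /d/ is a stop between vowels /a/ and /a/, so it spirantizes to the fricative [z]. /toipedpiadanv/ → toifedpiazanv.
Rule 3 (stop-cluster e-epenthesis): /d/ and /p/ form a stop–stop cluster, so [e] is inserted between them. /toifedpiazanv/ → toifedepiazanv.
Rule 4 (nasal place assimilation): /n/ precedes the labial consonant /v/, so it assimilates in place to [m]. /toifedepiazanv/ → toifedepiazamv.

toifedepiazamv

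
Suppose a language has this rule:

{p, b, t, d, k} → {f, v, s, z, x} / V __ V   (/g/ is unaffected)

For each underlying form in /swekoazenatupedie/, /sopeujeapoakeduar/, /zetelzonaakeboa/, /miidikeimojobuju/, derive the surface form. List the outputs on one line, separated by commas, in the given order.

/swekoazenatupedie/: /k/ is a stop between vowels /e/ and /o/, so it spirantizes to the fricative [x]. /t/ is a stop between vowels /a/ and /u/, so it spirantizes to the fricative [s]. /p/ is a stop between vowels /u/ and /e/, so it spirantizes to the fricative [f]. /d/ is a stop between vowels /e/ and /i/, so it spirantizes to the fricative [z]. → [swexoazenasufezie].
/sopeujeapoakeduar/: /p/ is a stop between vowels /o/ and /e/, so it spirantizes to the fricative [f]. /p/ is a stop between vowels /a/ and /o/, so it spirantizes to the fricative [f]. /k/ is a stop between vowels /a/ and /e/, so it spirantizes to the fricative [x]. /d/ is a stop between vowels /e/ and /u/, so it spirantizes to the fricative [z]. → [sofeujeafoaxezuar].
/zetelzonaakeboa/: /t/ is a stop between vowels /e/ and /e/, so it spirantizes to the fricative [s]. /k/ is a stop between vowels /a/ and /e/, so it spirantizes to the fricative [x]. /b/ is a stop between vowels /e/ and /o/, so it spirantizes to the fricative [v]. → [zeselzonaaxevoa].
/miidikeimojobuju/: /d/ is a stop between vowels /i/ and /i/, so it spirantizes to the fricative [z]. /k/ is a stop between vowels /i/ and /e/, so it spirantizes to the fricative [x]. /b/ is a stop between vowels /o/ and /u/, so it spirantizes to the fricative [v]. → [miizixeimojovuju].

swexoazenasufezie, sofeujeafoaxezuar, zeselzonaaxevoa, miizixeimojovuju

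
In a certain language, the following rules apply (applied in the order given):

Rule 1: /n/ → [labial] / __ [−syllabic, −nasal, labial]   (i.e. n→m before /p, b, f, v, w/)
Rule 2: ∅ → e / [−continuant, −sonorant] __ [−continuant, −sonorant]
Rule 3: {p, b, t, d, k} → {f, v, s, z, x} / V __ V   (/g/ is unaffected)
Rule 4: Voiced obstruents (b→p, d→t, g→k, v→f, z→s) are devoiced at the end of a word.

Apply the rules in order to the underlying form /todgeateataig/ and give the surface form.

tozegeaseasaik

Rule 1 (nasal place assimilation): no segment meets the environment; /todgeateataig/ is unchanged.
Rule 2 (stop-cluster e-epenthesis): /d/ and /g/ form a stop–stop cluster, so [e] is inserted between them. /todgeateataig/ → todegeateataig.
Rule 3 (intervocalic spirantization): /d/ is a stop between vowels /o/ and /e/, so it spirantizes to the fricative [z]. /t/ is a stop between vowels /a/ and /e/, so it spirantizes to the fricative [s]. /t/ is a stop between vowels /a/ and /a/, so it spirantizes to the fricative [s]. /todegeateataig/ → tozegeaseasaig.
Rule 4 (final devoicing): /g/ is a voiced obstruent in word-final position, so it devoices to [k]. /tozegeaseasaig/ → tozegeaseasaik.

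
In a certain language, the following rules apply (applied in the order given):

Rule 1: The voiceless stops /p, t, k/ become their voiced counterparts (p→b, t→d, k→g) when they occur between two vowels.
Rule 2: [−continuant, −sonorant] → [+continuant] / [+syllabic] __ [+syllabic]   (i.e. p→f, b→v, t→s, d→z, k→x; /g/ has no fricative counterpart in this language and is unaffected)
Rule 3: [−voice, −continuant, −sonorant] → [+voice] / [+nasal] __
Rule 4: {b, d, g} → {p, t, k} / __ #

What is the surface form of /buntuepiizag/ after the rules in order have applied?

Rule 1 (intervocalic voicing): /p/ is a voiceless stop between vowels /e/ and /i/, so it voices to [b]. /buntuepiizag/ → buntuebiizag.
Rule 2 (intervocalic spirantization): /b/ is a stop between vowels /e/ and /i/, so it spirantizes to the fricative [v]. /buntuebiizag/ → buntueviizag.
Rule 3 (post-nasal voicing): /t/ is a voiceless stop immediately after the nasal /n/, so it voices to [d]. /buntueviizag/ → bundueviizag.
Rule 4 (final devoicing): /g/ is a voiced stop in word-final position, so it devoices to [k]. /bundueviizag/ → bundueviizak.

bundueviizak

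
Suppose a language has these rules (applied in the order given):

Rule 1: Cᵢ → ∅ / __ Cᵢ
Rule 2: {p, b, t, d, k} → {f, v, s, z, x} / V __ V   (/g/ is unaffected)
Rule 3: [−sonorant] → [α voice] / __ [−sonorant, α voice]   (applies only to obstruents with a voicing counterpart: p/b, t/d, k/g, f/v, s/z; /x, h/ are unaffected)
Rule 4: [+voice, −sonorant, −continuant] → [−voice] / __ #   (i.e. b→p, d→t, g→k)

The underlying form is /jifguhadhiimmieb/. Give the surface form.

jivguhathiimiep

Rule 1 (degemination): /mm/ is a geminate; the first /m/ deletes. /jifguhadhiimmieb/ → jifguhadhiimieb.
Rule 2 (intervocalic spirantization): no segment meets the environment; /jifguhadhiimieb/ is unchanged.
Rule 3 (regressive voicing assimilation): /f/ precedes the voiced obstruent /g/, so it voices to [v] by assimilation. /d/ precedes the voiceless obstruent /h/, so it devoices to [t] by assimilation. /jifguhadhiimieb/ → jivguhathiimieb.
Rule 4 (final devoicing): /b/ is a voiced stop in word-final position, so it devoices to [p]. /jivguhathiimieb/ → jivguhathiimiep.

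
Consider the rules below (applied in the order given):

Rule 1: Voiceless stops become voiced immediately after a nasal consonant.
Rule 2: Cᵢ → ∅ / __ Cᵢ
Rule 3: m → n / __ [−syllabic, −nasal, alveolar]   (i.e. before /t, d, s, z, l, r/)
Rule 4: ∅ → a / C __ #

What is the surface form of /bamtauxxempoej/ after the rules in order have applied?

Rule 1 (post-nasal voicing): /t/ is a voiceless stop immediately after the nasal /m/, so it voices to [d]. /p/ is a voiceless stop immediately after the nasal /m/, so it voices to [b]. /bamtauxxempoej/ → bamdauxxemboej.
Rule 2 (degemination): /xx/ is a geminate; the first /x/ deletes. /bamdauxxemboej/ → bamdauxemboej.
Rule 3 (nasal place assimilation): /m/ precedes the alveolar consonant /d/, so it assimilates in place to [n]. /bamdauxemboej/ → bandauxemboej.
Rule 4 (final a-epenthesis): the form ends in the consonant /j/, so [a] is inserted word-finally. /bandauxemboej/ → bandauxemboeja.

bandauxemboeja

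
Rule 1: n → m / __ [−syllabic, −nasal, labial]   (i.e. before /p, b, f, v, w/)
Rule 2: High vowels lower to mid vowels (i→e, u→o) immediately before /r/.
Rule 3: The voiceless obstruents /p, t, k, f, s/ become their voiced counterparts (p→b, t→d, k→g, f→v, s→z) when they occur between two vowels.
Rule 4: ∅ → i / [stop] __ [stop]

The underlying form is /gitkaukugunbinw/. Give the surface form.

gitikaugugumbimw

Rule 1 (nasal place assimilation): /n/ precedes the labial consonant /b/, so it assimilates in place to [m]. /n/ precedes the labial consonant /w/, so it assimilates in place to [m]. /gitkaukugunbinw/ → gitkaukugumbimw.
Rule 2 (pre-rhotic lowering): no segment meets the environment; /gitkaukugumbimw/ is unchanged.
Rule 3 (intervocalic voicing): /k/ is a voiceless obstruent between vowels /u/ and /u/, so it voices to [g]. /gitkaukugumbimw/ → gitkaugugumbimw.
Rule 4 (stop-cluster i-epenthesis): /t/ and /k/ form a stop–stop cluster, so [i] is inserted between them. /gitkaugugumbimw/ → gitikaugugumbimw.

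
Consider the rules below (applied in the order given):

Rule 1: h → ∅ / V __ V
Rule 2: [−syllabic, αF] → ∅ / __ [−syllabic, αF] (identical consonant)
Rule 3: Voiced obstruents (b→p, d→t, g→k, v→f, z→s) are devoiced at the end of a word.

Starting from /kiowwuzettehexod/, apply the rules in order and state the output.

kiowuzeteexot

Rule 1 (intervocalic h-deletion): /h/ occurs between vowels /e/ and /e/, so it deletes. /kiowwuzettehexod/ → kiowwuzetteexod.
Rule 2 (degemination): /ww/ is a geminate; the first /w/ deletes. /tt/ is a geminate; the first /t/ deletes. /kiowwuzetteexod/ → kiowuzeteexod.
Rule 3 (final devoicing): /d/ is a voiced obstruent in word-final position, so it devoices to [t]. /kiowuzeteexod/ → kiowuzeteexot.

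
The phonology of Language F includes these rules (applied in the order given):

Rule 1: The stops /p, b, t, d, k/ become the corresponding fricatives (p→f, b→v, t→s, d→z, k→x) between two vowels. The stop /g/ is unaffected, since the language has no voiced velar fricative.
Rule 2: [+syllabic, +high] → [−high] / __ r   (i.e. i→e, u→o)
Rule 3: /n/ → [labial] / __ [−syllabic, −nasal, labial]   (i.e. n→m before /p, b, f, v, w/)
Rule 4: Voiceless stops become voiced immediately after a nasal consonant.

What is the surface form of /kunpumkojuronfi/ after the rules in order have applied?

kumbumgojoromfi

Rule 1 (intervocalic spirantization): no segment meets the environment; /kunpumkojuronfi/ is unchanged.
Rule 2 (pre-rhotic lowering): /u/ is a high vowel immediately before /r/, so it lowers to [o]. /kunpumkojuronfi/ → kunpumkojoronfi.
Rule 3 (nasal place assimilation): /n/ precedes the labial consonant /p/, so it assimilates in place to [m]. /n/ precedes the labial consonant /f/, so it assimilates in place to [m]. /kunpumkojoronfi/ → kumpumkojoromfi.
Rule 4 (post-nasal voicing): /p/ is a voiceless stop immediately after the nasal /m/, so it voices to [b]. /k/ is a voiceless stop immediately after the nasal /m/, so it voices to [g]. /kumpumkojoromfi/ → kumbumgojoromfi.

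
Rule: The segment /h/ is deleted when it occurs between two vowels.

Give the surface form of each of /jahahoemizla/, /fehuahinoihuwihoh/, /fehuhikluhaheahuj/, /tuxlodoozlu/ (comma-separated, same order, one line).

/jahahoemizla/: /h/ occurs between vowels /a/ and /a/, so it deletes. /h/ occurs between vowels /a/ and /o/, so it deletes. → [jaaoemizla].
/fehuahinoihuwihoh/: /h/ occurs between vowels /e/ and /u/, so it deletes. /h/ occurs between vowels /a/ and /i/, so it deletes. /h/ occurs between vowels /i/ and /u/, so it deletes. /h/ occurs between vowels /i/ and /o/, so it deletes. → [feuainoiuwioh].
/fehuhikluhaheahuj/: /h/ occurs between vowels /e/ and /u/, so it deletes. /h/ occurs between vowels /u/ and /i/, so it deletes. /h/ occurs between vowels /u/ and /a/, so it deletes. /h/ occurs between vowels /a/ and /e/, so it deletes. /h/ occurs between vowels /a/ and /u/, so it deletes. → [feuikluaeauj].
/tuxlodoozlu/: the rule's environment is not met; surfaces unchanged as [tuxlodoozlu].

jaaoemizla, feuainoiuwioh, feuikluaeauj, tuxlodoozlu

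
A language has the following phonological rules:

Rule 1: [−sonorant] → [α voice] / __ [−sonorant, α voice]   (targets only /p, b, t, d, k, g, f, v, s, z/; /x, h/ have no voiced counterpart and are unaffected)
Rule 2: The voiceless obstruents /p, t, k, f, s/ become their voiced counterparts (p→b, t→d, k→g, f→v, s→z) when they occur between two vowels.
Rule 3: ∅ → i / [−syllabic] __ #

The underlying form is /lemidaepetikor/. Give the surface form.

lemidaebedigori

Rule 1 (regressive voicing assimilation): no segment meets the environment; /lemidaepetikor/ is unchanged.
Rule 2 (intervocalic voicing): /p/ is a voiceless obstruent between vowels /e/ and /e/, so it voices to [b]. /t/ is a voiceless obstruent between vowels /e/ and /i/, so it voices to [d]. /k/ is a voiceless obstruent between vowels /i/ and /o/, so it voices to [g]. /lemidaepetikor/ → lemidaebedigor.
Rule 3 (final i-epenthesis): the form ends in the consonant /r/, so [i] is inserted word-finally. /lemidaebedigor/ → lemidaebedigori.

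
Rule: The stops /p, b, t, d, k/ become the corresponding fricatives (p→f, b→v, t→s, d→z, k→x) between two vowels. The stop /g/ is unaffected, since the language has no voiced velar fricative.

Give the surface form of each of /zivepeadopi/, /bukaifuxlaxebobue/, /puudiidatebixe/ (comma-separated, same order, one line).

zivefeazofi, buxaifuxlaxevovue, puuziizasevixe

/zivepeadopi/: /p/ is a stop between vowels /e/ and /e/, so it spirantizes to the fricative [f]. /d/ is a stop between vowels /a/ and /o/, so it spirantizes to the fricative [z]. /p/ is a stop between vowels /o/ and /i/, so it spirantizes to the fricative [f]. → [zivefeazofi].
/bukaifuxlaxebobue/: /k/ is a stop between vowels /u/ and /a/, so it spirantizes to the fricative [x]. /b/ is a stop between vowels /e/ and /o/, so it spirantizes to the fricative [v]. /b/ is a stop between vowels /o/ and /u/, so it spirantizes to the fricative [v]. → [buxaifuxlaxevovue].
/puudiidatebixe/: /d/ is a stop between vowels /u/ and /i/, so it spirantizes to the fricative [z]. /d/ is a stop between vowels /i/ and /a/, so it spirantizes to the fricative [z]. /t/ is a stop between vowels /a/ and /e/, so it spirantizes to the fricative [s]. /b/ is a stop between vowels /e/ and /i/, so it spirantizes to the fricative [v]. → [puuziizasevixe].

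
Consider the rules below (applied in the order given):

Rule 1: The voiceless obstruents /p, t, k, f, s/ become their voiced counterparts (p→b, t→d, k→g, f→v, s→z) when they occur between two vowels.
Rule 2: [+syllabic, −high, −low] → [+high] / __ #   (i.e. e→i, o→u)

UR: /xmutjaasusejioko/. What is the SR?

Rule 1 (intervocalic voicing): /s/ is a voiceless obstruent between vowels /a/ and /u/, so it voices to [z]. /s/ is a voiceless obstruent between vowels /u/ and /e/, so it voices to [z]. /k/ is a voiceless obstruent between vowels /o/ and /o/, so it voices to [g]. /xmutjaasusejioko/ → xmutjaazuzejiogo.
Rule 2 (final vowel raising): /o/ is a mid vowel in word-final position, so it raises to [u]. /xmutjaazuzejiogo/ → xmutjaazuzejiogu.

xmutjaazuzejiogu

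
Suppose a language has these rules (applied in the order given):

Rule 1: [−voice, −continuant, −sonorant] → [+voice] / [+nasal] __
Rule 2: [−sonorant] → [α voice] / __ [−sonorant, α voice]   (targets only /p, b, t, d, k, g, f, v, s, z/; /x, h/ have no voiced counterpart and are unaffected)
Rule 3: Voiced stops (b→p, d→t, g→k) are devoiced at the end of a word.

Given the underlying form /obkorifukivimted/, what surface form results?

opkorifukivimdet

Rule 1 (post-nasal voicing): /t/ is a voiceless stop immediately after the nasal /m/, so it voices to [d]. /obkorifukivimted/ → obkorifukivimded.
Rule 2 (regressive voicing assimilation): /b/ precedes the voiceless obstruent /k/, so it devoices to [p] by assimilation. /obkorifukivimded/ → opkorifukivimded.
Rule 3 (final devoicing): /d/ is a voiced stop in word-final position, so it devoices to [t]. /opkorifukivimded/ → opkorifukivimdet.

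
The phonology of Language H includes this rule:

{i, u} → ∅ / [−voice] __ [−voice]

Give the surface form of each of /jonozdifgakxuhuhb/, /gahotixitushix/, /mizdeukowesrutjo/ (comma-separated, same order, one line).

jonozdifgakxhhb, gahotxtshx, mizdeukowesrutjo

/jonozdifgakxuhuhb/: /u/ is a high vowel flanked by voiceless consonants /x/ and /h/, so it deletes. /u/ is a high vowel flanked by voiceless consonants /h/ and /h/, so it deletes. → [jonozdifgakxhhb].
/gahotixitushix/: /i/ is a high vowel flanked by voiceless consonants /t/ and /x/, so it deletes. /i/ is a high vowel flanked by voiceless consonants /x/ and /t/, so it deletes. /u/ is a high vowel flanked by voiceless consonants /t/ and /s/, so it deletes. /i/ is a high vowel flanked by voiceless consonants /h/ and /x/, so it deletes. → [gahotxtshx].
/mizdeukowesrutjo/: the rule's environment is not met; surfaces unchanged as [mizdeukowesrutjo].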